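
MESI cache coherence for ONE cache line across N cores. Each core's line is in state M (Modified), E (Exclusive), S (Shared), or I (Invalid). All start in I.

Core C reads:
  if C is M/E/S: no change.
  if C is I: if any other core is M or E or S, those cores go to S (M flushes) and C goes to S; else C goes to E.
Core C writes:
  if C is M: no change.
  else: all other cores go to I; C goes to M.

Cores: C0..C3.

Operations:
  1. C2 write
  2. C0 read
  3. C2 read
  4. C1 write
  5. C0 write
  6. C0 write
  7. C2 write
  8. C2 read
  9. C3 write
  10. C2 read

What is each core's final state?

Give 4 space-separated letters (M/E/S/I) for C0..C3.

Answer: I I S S

Derivation:
Op 1: C2 write [C2 write: invalidate none -> C2=M] -> [I,I,M,I]
Op 2: C0 read [C0 read from I: others=['C2=M'] -> C0=S, others downsized to S] -> [S,I,S,I]
Op 3: C2 read [C2 read: already in S, no change] -> [S,I,S,I]
Op 4: C1 write [C1 write: invalidate ['C0=S', 'C2=S'] -> C1=M] -> [I,M,I,I]
Op 5: C0 write [C0 write: invalidate ['C1=M'] -> C0=M] -> [M,I,I,I]
Op 6: C0 write [C0 write: already M (modified), no change] -> [M,I,I,I]
Op 7: C2 write [C2 write: invalidate ['C0=M'] -> C2=M] -> [I,I,M,I]
Op 8: C2 read [C2 read: already in M, no change] -> [I,I,M,I]
Op 9: C3 write [C3 write: invalidate ['C2=M'] -> C3=M] -> [I,I,I,M]
Op 10: C2 read [C2 read from I: others=['C3=M'] -> C2=S, others downsized to S] -> [I,I,S,S]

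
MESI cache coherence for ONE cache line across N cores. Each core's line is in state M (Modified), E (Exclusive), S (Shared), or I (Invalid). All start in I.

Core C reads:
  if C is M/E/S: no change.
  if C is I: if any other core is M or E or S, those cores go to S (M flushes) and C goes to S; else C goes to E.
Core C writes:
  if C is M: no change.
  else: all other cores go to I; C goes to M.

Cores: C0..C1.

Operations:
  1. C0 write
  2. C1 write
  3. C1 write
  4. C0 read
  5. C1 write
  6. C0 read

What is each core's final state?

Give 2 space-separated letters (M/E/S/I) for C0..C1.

Op 1: C0 write [C0 write: invalidate none -> C0=M] -> [M,I]
Op 2: C1 write [C1 write: invalidate ['C0=M'] -> C1=M] -> [I,M]
Op 3: C1 write [C1 write: already M (modified), no change] -> [I,M]
Op 4: C0 read [C0 read from I: others=['C1=M'] -> C0=S, others downsized to S] -> [S,S]
Op 5: C1 write [C1 write: invalidate ['C0=S'] -> C1=M] -> [I,M]
Op 6: C0 read [C0 read from I: others=['C1=M'] -> C0=S, others downsized to S] -> [S,S]

Answer: S S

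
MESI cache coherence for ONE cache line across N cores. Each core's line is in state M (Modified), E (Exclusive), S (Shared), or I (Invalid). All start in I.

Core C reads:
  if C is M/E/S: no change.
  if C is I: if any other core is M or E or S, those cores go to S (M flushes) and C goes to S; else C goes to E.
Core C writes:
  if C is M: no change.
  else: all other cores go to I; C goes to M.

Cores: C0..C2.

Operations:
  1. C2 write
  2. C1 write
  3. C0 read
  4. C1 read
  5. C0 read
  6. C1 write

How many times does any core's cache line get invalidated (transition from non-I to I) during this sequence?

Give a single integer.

Op 1: C2 write [C2 write: invalidate none -> C2=M] -> [I,I,M] (invalidations this op: 0; running total: 0)
Op 2: C1 write [C1 write: invalidate ['C2=M'] -> C1=M] -> [I,M,I] (invalidations this op: 1; running total: 1)
Op 3: C0 read [C0 read from I: others=['C1=M'] -> C0=S, others downsized to S] -> [S,S,I] (invalidations this op: 0; running total: 1)
Op 4: C1 read [C1 read: already in S, no change] -> [S,S,I] (invalidations this op: 0; running total: 1)
Op 5: C0 read [C0 read: already in S, no change] -> [S,S,I] (invalidations this op: 0; running total: 1)
Op 6: C1 write [C1 write: invalidate ['C0=S'] -> C1=M] -> [I,M,I] (invalidations this op: 1; running total: 2)

Answer: 2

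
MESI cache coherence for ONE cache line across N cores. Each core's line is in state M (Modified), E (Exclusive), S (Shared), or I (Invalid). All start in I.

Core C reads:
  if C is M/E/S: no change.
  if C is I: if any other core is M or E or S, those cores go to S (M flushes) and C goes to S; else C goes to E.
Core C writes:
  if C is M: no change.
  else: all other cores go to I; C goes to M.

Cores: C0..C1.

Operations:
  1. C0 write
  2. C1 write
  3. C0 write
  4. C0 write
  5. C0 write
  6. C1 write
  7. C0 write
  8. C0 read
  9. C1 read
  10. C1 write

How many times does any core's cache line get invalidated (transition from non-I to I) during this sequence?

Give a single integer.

Op 1: C0 write [C0 write: invalidate none -> C0=M] -> [M,I] (invalidations this op: 0; running total: 0)
Op 2: C1 write [C1 write: invalidate ['C0=M'] -> C1=M] -> [I,M] (invalidations this op: 1; running total: 1)
Op 3: C0 write [C0 write: invalidate ['C1=M'] -> C0=M] -> [M,I] (invalidations this op: 1; running total: 2)
Op 4: C0 write [C0 write: already M (modified), no change] -> [M,I] (invalidations this op: 0; running total: 2)
Op 5: C0 write [C0 write: already M (modified), no change] -> [M,I] (invalidations this op: 0; running total: 2)
Op 6: C1 write [C1 write: invalidate ['C0=M'] -> C1=M] -> [I,M] (invalidations this op: 1; running total: 3)
Op 7: C0 write [C0 write: invalidate ['C1=M'] -> C0=M] -> [M,I] (invalidations this op: 1; running total: 4)
Op 8: C0 read [C0 read: already in M, no change] -> [M,I] (invalidations this op: 0; running total: 4)
Op 9: C1 read [C1 read from I: others=['C0=M'] -> C1=S, others downsized to S] -> [S,S] (invalidations this op: 0; running total: 4)
Op 10: C1 write [C1 write: invalidate ['C0=S'] -> C1=M] -> [I,M] (invalidations this op: 1; running total: 5)

Answer: 5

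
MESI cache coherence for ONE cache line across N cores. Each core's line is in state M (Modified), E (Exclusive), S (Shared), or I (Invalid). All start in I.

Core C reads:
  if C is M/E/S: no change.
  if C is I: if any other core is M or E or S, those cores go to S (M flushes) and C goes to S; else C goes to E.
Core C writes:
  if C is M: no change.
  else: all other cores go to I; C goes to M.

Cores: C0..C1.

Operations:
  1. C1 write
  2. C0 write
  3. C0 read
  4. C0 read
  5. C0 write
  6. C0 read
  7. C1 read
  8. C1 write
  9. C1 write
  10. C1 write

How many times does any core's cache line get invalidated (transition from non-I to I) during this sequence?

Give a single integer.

Answer: 2

Derivation:
Op 1: C1 write [C1 write: invalidate none -> C1=M] -> [I,M] (invalidations this op: 0; running total: 0)
Op 2: C0 write [C0 write: invalidate ['C1=M'] -> C0=M] -> [M,I] (invalidations this op: 1; running total: 1)
Op 3: C0 read [C0 read: already in M, no change] -> [M,I] (invalidations this op: 0; running total: 1)
Op 4: C0 read [C0 read: already in M, no change] -> [M,I] (invalidations this op: 0; running total: 1)
Op 5: C0 write [C0 write: already M (modified), no change] -> [M,I] (invalidations this op: 0; running total: 1)
Op 6: C0 read [C0 read: already in M, no change] -> [M,I] (invalidations this op: 0; running total: 1)
Op 7: C1 read [C1 read from I: others=['C0=M'] -> C1=S, others downsized to S] -> [S,S] (invalidations this op: 0; running total: 1)
Op 8: C1 write [C1 write: invalidate ['C0=S'] -> C1=M] -> [I,M] (invalidations this op: 1; running total: 2)
Op 9: C1 write [C1 write: already M (modified), no change] -> [I,M] (invalidations this op: 0; running total: 2)
Op 10: C1 write [C1 write: already M (modified), no change] -> [I,M] (invalidations this op: 0; running total: 2)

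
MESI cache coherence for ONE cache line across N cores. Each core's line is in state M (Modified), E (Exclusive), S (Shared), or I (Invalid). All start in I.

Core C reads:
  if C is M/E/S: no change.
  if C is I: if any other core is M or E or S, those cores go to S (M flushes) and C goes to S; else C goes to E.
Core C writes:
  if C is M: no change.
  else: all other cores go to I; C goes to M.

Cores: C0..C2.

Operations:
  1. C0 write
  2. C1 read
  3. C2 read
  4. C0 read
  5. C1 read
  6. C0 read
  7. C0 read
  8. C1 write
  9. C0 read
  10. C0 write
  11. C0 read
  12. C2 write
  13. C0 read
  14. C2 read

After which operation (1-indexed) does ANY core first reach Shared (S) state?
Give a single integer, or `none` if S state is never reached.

Answer: 2

Derivation:
Op 1: C0 write [C0 write: invalidate none -> C0=M] -> [M,I,I]
Op 2: C1 read [C1 read from I: others=['C0=M'] -> C1=S, others downsized to S] -> [S,S,I]
  -> First S state at op 2; remaining ops need not be traced.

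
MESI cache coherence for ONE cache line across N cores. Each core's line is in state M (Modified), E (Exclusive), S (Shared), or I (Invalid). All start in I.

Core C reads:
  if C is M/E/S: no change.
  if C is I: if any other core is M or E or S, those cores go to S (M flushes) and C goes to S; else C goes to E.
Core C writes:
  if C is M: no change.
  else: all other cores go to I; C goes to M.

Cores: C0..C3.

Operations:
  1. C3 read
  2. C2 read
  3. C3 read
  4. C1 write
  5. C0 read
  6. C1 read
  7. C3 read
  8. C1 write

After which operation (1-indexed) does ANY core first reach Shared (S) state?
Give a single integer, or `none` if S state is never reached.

Answer: 2

Derivation:
Op 1: C3 read [C3 read from I: no other sharers -> C3=E (exclusive)] -> [I,I,I,E]
Op 2: C2 read [C2 read from I: others=['C3=E'] -> C2=S, others downsized to S] -> [I,I,S,S]
  -> First S state at op 2; remaining ops need not be traced.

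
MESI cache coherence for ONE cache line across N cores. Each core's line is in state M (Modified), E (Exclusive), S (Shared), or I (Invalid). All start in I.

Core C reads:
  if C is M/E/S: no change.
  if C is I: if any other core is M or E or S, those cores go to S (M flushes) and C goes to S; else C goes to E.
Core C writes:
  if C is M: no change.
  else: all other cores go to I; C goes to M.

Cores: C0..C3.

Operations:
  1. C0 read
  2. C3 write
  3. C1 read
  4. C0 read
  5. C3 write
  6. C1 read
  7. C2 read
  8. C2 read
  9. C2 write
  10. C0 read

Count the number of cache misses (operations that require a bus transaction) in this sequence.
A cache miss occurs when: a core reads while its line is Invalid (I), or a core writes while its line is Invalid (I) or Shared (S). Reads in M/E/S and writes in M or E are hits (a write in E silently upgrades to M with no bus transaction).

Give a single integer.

Op 1: C0 read [C0 read from I: no other sharers -> C0=E (exclusive)] -> [E,I,I,I] [MISS #1: read from I]
Op 2: C3 write [C3 write: invalidate ['C0=E'] -> C3=M] -> [I,I,I,M] [MISS #2: write from I]
Op 3: C1 read [C1 read from I: others=['C3=M'] -> C1=S, others downsized to S] -> [I,S,I,S] [MISS #3: read from I]
Op 4: C0 read [C0 read from I: others=['C1=S', 'C3=S'] -> C0=S, others downsized to S] -> [S,S,I,S] [MISS #4: read from I]
Op 5: C3 write [C3 write: invalidate ['C0=S', 'C1=S'] -> C3=M] -> [I,I,I,M] [MISS #5: write from S]
Op 6: C1 read [C1 read from I: others=['C3=M'] -> C1=S, others downsized to S] -> [I,S,I,S] [MISS #6: read from I]
Op 7: C2 read [C2 read from I: others=['C1=S', 'C3=S'] -> C2=S, others downsized to S] -> [I,S,S,S] [MISS #7: read from I]
Op 8: C2 read [C2 read: already in S, no change] -> [I,S,S,S] [hit: read from S]
Op 9: C2 write [C2 write: invalidate ['C1=S', 'C3=S'] -> C2=M] -> [I,I,M,I] [MISS #8: write from S]
Op 10: C0 read [C0 read from I: others=['C2=M'] -> C0=S, others downsized to S] -> [S,I,S,I] [MISS #9: read from I]

Answer: 9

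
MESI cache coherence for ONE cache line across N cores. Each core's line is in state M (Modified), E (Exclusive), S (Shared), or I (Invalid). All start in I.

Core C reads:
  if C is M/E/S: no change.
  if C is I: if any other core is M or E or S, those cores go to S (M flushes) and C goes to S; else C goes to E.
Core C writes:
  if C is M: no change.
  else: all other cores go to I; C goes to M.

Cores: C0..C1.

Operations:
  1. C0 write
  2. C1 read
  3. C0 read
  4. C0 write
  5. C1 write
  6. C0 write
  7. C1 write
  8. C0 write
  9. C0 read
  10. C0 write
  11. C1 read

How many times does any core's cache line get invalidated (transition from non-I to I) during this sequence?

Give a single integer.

Answer: 5

Derivation:
Op 1: C0 write [C0 write: invalidate none -> C0=M] -> [M,I] (invalidations this op: 0; running total: 0)
Op 2: C1 read [C1 read from I: others=['C0=M'] -> C1=S, others downsized to S] -> [S,S] (invalidations this op: 0; running total: 0)
Op 3: C0 read [C0 read: already in S, no change] -> [S,S] (invalidations this op: 0; running total: 0)
Op 4: C0 write [C0 write: invalidate ['C1=S'] -> C0=M] -> [M,I] (invalidations this op: 1; running total: 1)
Op 5: C1 write [C1 write: invalidate ['C0=M'] -> C1=M] -> [I,M] (invalidations this op: 1; running total: 2)
Op 6: C0 write [C0 write: invalidate ['C1=M'] -> C0=M] -> [M,I] (invalidations this op: 1; running total: 3)
Op 7: C1 write [C1 write: invalidate ['C0=M'] -> C1=M] -> [I,M] (invalidations this op: 1; running total: 4)
Op 8: C0 write [C0 write: invalidate ['C1=M'] -> C0=M] -> [M,I] (invalidations this op: 1; running total: 5)
Op 9: C0 read [C0 read: already in M, no change] -> [M,I] (invalidations this op: 0; running total: 5)
Op 10: C0 write [C0 write: already M (modified), no change] -> [M,I] (invalidations this op: 0; running total: 5)
Op 11: C1 read [C1 read from I: others=['C0=M'] -> C1=S, others downsized to S] -> [S,S] (invalidations this op: 0; running total: 5)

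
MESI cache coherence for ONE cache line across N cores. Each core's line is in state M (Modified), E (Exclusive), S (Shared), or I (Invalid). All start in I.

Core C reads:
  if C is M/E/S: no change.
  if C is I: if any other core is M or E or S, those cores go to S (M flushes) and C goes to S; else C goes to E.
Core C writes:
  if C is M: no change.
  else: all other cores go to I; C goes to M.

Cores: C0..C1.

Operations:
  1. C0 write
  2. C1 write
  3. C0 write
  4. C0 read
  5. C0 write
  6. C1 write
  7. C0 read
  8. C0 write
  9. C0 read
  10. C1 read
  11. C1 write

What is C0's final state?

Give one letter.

Answer: I

Derivation:
Op 1: C0 write [C0 write: invalidate none -> C0=M] -> [M,I]
Op 2: C1 write [C1 write: invalidate ['C0=M'] -> C1=M] -> [I,M]
Op 3: C0 write [C0 write: invalidate ['C1=M'] -> C0=M] -> [M,I]
Op 4: C0 read [C0 read: already in M, no change] -> [M,I]
Op 5: C0 write [C0 write: already M (modified), no change] -> [M,I]
Op 6: C1 write [C1 write: invalidate ['C0=M'] -> C1=M] -> [I,M]
Op 7: C0 read [C0 read from I: others=['C1=M'] -> C0=S, others downsized to S] -> [S,S]
Op 8: C0 write [C0 write: invalidate ['C1=S'] -> C0=M] -> [M,I]
Op 9: C0 read [C0 read: already in M, no change] -> [M,I]
Op 10: C1 read [C1 read from I: others=['C0=M'] -> C1=S, others downsized to S] -> [S,S]
Op 11: C1 write [C1 write: invalidate ['C0=S'] -> C1=M] -> [I,M]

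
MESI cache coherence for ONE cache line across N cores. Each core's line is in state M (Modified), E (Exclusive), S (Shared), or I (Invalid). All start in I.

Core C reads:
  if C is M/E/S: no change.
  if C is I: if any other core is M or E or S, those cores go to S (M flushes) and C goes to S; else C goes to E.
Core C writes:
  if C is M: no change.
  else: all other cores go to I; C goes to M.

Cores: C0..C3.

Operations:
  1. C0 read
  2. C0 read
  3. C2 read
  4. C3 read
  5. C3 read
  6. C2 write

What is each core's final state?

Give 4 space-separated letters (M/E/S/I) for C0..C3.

Op 1: C0 read [C0 read from I: no other sharers -> C0=E (exclusive)] -> [E,I,I,I]
Op 2: C0 read [C0 read: already in E, no change] -> [E,I,I,I]
Op 3: C2 read [C2 read from I: others=['C0=E'] -> C2=S, others downsized to S] -> [S,I,S,I]
Op 4: C3 read [C3 read from I: others=['C0=S', 'C2=S'] -> C3=S, others downsized to S] -> [S,I,S,S]
Op 5: C3 read [C3 read: already in S, no change] -> [S,I,S,S]
Op 6: C2 write [C2 write: invalidate ['C0=S', 'C3=S'] -> C2=M] -> [I,I,M,I]

Answer: I I M I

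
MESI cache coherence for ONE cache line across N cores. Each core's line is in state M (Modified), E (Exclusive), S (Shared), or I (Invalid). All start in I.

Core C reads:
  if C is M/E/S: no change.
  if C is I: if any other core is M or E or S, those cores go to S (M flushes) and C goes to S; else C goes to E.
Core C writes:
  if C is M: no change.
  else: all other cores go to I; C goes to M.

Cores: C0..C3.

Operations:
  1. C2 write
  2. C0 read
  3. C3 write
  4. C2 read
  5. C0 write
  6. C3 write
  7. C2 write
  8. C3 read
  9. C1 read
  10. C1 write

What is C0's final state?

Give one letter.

Answer: I

Derivation:
Op 1: C2 write [C2 write: invalidate none -> C2=M] -> [I,I,M,I]
Op 2: C0 read [C0 read from I: others=['C2=M'] -> C0=S, others downsized to S] -> [S,I,S,I]
Op 3: C3 write [C3 write: invalidate ['C0=S', 'C2=S'] -> C3=M] -> [I,I,I,M]
Op 4: C2 read [C2 read from I: others=['C3=M'] -> C2=S, others downsized to S] -> [I,I,S,S]
Op 5: C0 write [C0 write: invalidate ['C2=S', 'C3=S'] -> C0=M] -> [M,I,I,I]
Op 6: C3 write [C3 write: invalidate ['C0=M'] -> C3=M] -> [I,I,I,M]
Op 7: C2 write [C2 write: invalidate ['C3=M'] -> C2=M] -> [I,I,M,I]
Op 8: C3 read [C3 read from I: others=['C2=M'] -> C3=S, others downsized to S] -> [I,I,S,S]
Op 9: C1 read [C1 read from I: others=['C2=S', 'C3=S'] -> C1=S, others downsized to S] -> [I,S,S,S]
Op 10: C1 write [C1 write: invalidate ['C2=S', 'C3=S'] -> C1=M] -> [I,M,I,I]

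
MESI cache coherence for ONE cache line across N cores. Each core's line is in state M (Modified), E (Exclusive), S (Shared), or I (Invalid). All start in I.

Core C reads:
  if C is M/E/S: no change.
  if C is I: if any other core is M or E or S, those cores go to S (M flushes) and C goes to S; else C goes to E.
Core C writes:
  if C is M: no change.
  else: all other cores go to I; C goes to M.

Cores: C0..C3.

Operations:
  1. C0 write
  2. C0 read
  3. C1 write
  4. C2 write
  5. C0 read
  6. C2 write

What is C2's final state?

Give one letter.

Op 1: C0 write [C0 write: invalidate none -> C0=M] -> [M,I,I,I]
Op 2: C0 read [C0 read: already in M, no change] -> [M,I,I,I]
Op 3: C1 write [C1 write: invalidate ['C0=M'] -> C1=M] -> [I,M,I,I]
Op 4: C2 write [C2 write: invalidate ['C1=M'] -> C2=M] -> [I,I,M,I]
Op 5: C0 read [C0 read from I: others=['C2=M'] -> C0=S, others downsized to S] -> [S,I,S,I]
Op 6: C2 write [C2 write: invalidate ['C0=S'] -> C2=M] -> [I,I,M,I]

Answer: M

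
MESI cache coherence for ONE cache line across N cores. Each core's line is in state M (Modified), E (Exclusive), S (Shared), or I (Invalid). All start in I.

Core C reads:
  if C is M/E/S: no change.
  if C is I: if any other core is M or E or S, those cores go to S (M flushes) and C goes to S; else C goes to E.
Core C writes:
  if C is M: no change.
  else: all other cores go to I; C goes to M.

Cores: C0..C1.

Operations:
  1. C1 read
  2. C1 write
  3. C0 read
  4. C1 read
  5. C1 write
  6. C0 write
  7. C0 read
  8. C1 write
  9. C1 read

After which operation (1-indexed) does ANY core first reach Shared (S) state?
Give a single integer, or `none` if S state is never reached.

Answer: 3

Derivation:
Op 1: C1 read [C1 read from I: no other sharers -> C1=E (exclusive)] -> [I,E]
Op 2: C1 write [C1 write: invalidate none -> C1=M] -> [I,M]
Op 3: C0 read [C0 read from I: others=['C1=M'] -> C0=S, others downsized to S] -> [S,S]
  -> First S state at op 3; remaining ops need not be traced.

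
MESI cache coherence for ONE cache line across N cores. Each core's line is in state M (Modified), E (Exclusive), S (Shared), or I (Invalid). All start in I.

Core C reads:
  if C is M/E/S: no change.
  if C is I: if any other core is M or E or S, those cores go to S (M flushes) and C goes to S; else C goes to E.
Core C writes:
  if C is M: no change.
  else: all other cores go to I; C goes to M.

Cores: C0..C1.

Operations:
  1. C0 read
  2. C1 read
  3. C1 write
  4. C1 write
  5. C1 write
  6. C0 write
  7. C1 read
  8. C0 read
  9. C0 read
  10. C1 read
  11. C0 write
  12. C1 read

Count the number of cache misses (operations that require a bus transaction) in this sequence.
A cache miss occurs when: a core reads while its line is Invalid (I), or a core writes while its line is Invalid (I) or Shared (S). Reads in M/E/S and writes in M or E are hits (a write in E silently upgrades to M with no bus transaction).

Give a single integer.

Answer: 7

Derivation:
Op 1: C0 read [C0 read from I: no other sharers -> C0=E (exclusive)] -> [E,I] [MISS #1: read from I]
Op 2: C1 read [C1 read from I: others=['C0=E'] -> C1=S, others downsized to S] -> [S,S] [MISS #2: read from I]
Op 3: C1 write [C1 write: invalidate ['C0=S'] -> C1=M] -> [I,M] [MISS #3: write from S]
Op 4: C1 write [C1 write: already M (modified), no change] -> [I,M] [hit: write from M]
Op 5: C1 write [C1 write: already M (modified), no change] -> [I,M] [hit: write from M]
Op 6: C0 write [C0 write: invalidate ['C1=M'] -> C0=M] -> [M,I] [MISS #4: write from I]
Op 7: C1 read [C1 read from I: others=['C0=M'] -> C1=S, others downsized to S] -> [S,S] [MISS #5: read from I]
Op 8: C0 read [C0 read: already in S, no change] -> [S,S] [hit: read from S]
Op 9: C0 read [C0 read: already in S, no change] -> [S,S] [hit: read from S]
Op 10: C1 read [C1 read: already in S, no change] -> [S,S] [hit: read from S]
Op 11: C0 write [C0 write: invalidate ['C1=S'] -> C0=M] -> [M,I] [MISS #6: write from S]
Op 12: C1 read [C1 read from I: others=['C0=M'] -> C1=S, others downsized to S] -> [S,S] [MISS #7: read from I]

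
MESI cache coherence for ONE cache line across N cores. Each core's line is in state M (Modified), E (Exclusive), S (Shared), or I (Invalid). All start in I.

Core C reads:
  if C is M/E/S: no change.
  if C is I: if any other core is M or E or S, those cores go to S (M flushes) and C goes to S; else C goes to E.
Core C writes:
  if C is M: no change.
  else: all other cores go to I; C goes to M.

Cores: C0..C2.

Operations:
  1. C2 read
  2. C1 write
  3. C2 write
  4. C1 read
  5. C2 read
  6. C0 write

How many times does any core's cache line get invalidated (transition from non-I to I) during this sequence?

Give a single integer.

Answer: 4

Derivation:
Op 1: C2 read [C2 read from I: no other sharers -> C2=E (exclusive)] -> [I,I,E] (invalidations this op: 0; running total: 0)
Op 2: C1 write [C1 write: invalidate ['C2=E'] -> C1=M] -> [I,M,I] (invalidations this op: 1; running total: 1)
Op 3: C2 write [C2 write: invalidate ['C1=M'] -> C2=M] -> [I,I,M] (invalidations this op: 1; running total: 2)
Op 4: C1 read [C1 read from I: others=['C2=M'] -> C1=S, others downsized to S] -> [I,S,S] (invalidations this op: 0; running total: 2)
Op 5: C2 read [C2 read: already in S, no change] -> [I,S,S] (invalidations this op: 0; running total: 2)
Op 6: C0 write [C0 write: invalidate ['C1=S', 'C2=S'] -> C0=M] -> [M,I,I] (invalidations this op: 2; running total: 4)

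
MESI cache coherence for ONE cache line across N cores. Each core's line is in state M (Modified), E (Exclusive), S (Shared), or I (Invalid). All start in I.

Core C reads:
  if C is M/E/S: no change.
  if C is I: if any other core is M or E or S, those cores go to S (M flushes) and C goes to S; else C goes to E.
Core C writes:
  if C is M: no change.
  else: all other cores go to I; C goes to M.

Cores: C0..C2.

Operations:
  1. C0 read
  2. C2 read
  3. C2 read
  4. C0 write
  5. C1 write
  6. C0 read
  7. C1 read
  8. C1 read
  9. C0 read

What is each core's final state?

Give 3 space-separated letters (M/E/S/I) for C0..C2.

Answer: S S I

Derivation:
Op 1: C0 read [C0 read from I: no other sharers -> C0=E (exclusive)] -> [E,I,I]
Op 2: C2 read [C2 read from I: others=['C0=E'] -> C2=S, others downsized to S] -> [S,I,S]
Op 3: C2 read [C2 read: already in S, no change] -> [S,I,S]
Op 4: C0 write [C0 write: invalidate ['C2=S'] -> C0=M] -> [M,I,I]
Op 5: C1 write [C1 write: invalidate ['C0=M'] -> C1=M] -> [I,M,I]
Op 6: C0 read [C0 read from I: others=['C1=M'] -> C0=S, others downsized to S] -> [S,S,I]
Op 7: C1 read [C1 read: already in S, no change] -> [S,S,I]
Op 8: C1 read [C1 read: already in S, no change] -> [S,S,I]
Op 9: C0 read [C0 read: already in S, no change] -> [S,S,I]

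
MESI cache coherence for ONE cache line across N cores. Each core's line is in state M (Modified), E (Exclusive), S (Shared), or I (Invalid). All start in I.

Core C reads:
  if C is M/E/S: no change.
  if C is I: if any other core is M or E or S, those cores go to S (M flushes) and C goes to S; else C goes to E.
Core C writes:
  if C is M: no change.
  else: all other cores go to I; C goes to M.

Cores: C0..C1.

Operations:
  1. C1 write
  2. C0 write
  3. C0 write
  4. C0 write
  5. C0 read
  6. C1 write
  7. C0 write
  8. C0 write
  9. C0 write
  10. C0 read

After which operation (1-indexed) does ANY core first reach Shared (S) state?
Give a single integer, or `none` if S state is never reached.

Op 1: C1 write [C1 write: invalidate none -> C1=M] -> [I,M]
Op 2: C0 write [C0 write: invalidate ['C1=M'] -> C0=M] -> [M,I]
Op 3: C0 write [C0 write: already M (modified), no change] -> [M,I]
Op 4: C0 write [C0 write: already M (modified), no change] -> [M,I]
Op 5: C0 read [C0 read: already in M, no change] -> [M,I]
Op 6: C1 write [C1 write: invalidate ['C0=M'] -> C1=M] -> [I,M]
Op 7: C0 write [C0 write: invalidate ['C1=M'] -> C0=M] -> [M,I]
Op 8: C0 write [C0 write: already M (modified), no change] -> [M,I]
Op 9: C0 write [C0 write: already M (modified), no change] -> [M,I]
Op 10: C0 read [C0 read: already in M, no change] -> [M,I]
S state never reached in this sequence.

Answer: none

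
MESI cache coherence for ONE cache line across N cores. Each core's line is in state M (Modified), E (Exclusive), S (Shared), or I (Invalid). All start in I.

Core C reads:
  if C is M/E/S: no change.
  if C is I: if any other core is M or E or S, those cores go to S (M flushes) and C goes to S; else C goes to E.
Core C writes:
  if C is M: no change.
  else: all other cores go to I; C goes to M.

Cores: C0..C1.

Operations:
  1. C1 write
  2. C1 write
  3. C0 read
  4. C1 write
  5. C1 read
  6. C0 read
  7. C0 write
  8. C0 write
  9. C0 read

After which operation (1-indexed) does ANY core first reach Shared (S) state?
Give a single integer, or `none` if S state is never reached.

Answer: 3

Derivation:
Op 1: C1 write [C1 write: invalidate none -> C1=M] -> [I,M]
Op 2: C1 write [C1 write: already M (modified), no change] -> [I,M]
Op 3: C0 read [C0 read from I: others=['C1=M'] -> C0=S, others downsized to S] -> [S,S]
  -> First S state at op 3; remaining ops need not be traced.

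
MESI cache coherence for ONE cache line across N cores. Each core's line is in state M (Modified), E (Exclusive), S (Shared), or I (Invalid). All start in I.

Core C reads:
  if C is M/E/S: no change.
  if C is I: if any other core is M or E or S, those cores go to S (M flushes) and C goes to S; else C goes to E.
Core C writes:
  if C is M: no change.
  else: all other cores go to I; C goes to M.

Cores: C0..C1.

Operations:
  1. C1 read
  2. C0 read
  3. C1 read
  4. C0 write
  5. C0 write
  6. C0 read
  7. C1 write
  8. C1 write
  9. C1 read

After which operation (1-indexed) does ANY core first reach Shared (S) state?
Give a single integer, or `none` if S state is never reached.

Op 1: C1 read [C1 read from I: no other sharers -> C1=E (exclusive)] -> [I,E]
Op 2: C0 read [C0 read from I: others=['C1=E'] -> C0=S, others downsized to S] -> [S,S]
  -> First S state at op 2; remaining ops need not be traced.

Answer: 2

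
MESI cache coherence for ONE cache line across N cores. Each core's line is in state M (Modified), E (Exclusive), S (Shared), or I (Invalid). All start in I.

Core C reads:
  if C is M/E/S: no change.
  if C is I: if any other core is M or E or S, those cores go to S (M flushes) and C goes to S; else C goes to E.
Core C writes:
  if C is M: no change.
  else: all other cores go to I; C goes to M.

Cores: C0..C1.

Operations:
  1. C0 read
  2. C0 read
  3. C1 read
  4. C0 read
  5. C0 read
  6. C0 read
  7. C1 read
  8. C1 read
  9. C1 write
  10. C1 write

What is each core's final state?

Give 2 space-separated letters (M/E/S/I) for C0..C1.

Op 1: C0 read [C0 read from I: no other sharers -> C0=E (exclusive)] -> [E,I]
Op 2: C0 read [C0 read: already in E, no change] -> [E,I]
Op 3: C1 read [C1 read from I: others=['C0=E'] -> C1=S, others downsized to S] -> [S,S]
Op 4: C0 read [C0 read: already in S, no change] -> [S,S]
Op 5: C0 read [C0 read: already in S, no change] -> [S,S]
Op 6: C0 read [C0 read: already in S, no change] -> [S,S]
Op 7: C1 read [C1 read: already in S, no change] -> [S,S]
Op 8: C1 read [C1 read: already in S, no change] -> [S,S]
Op 9: C1 write [C1 write: invalidate ['C0=S'] -> C1=M] -> [I,M]
Op 10: C1 write [C1 write: already M (modified), no change] -> [I,M]

Answer: I M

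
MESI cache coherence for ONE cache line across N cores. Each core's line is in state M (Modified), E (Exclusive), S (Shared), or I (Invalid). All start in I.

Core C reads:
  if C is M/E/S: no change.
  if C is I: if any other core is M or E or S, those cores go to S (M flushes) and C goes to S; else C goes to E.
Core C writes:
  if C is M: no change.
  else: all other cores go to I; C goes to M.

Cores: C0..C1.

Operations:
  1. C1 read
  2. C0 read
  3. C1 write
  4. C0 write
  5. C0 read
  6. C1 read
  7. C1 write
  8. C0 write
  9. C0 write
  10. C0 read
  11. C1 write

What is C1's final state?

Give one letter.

Answer: M

Derivation:
Op 1: C1 read [C1 read from I: no other sharers -> C1=E (exclusive)] -> [I,E]
Op 2: C0 read [C0 read from I: others=['C1=E'] -> C0=S, others downsized to S] -> [S,S]
Op 3: C1 write [C1 write: invalidate ['C0=S'] -> C1=M] -> [I,M]
Op 4: C0 write [C0 write: invalidate ['C1=M'] -> C0=M] -> [M,I]
Op 5: C0 read [C0 read: already in M, no change] -> [M,I]
Op 6: C1 read [C1 read from I: others=['C0=M'] -> C1=S, others downsized to S] -> [S,S]
Op 7: C1 write [C1 write: invalidate ['C0=S'] -> C1=M] -> [I,M]
Op 8: C0 write [C0 write: invalidate ['C1=M'] -> C0=M] -> [M,I]
Op 9: C0 write [C0 write: already M (modified), no change] -> [M,I]
Op 10: C0 read [C0 read: already in M, no change] -> [M,I]
Op 11: C1 write [C1 write: invalidate ['C0=M'] -> C1=M] -> [I,M]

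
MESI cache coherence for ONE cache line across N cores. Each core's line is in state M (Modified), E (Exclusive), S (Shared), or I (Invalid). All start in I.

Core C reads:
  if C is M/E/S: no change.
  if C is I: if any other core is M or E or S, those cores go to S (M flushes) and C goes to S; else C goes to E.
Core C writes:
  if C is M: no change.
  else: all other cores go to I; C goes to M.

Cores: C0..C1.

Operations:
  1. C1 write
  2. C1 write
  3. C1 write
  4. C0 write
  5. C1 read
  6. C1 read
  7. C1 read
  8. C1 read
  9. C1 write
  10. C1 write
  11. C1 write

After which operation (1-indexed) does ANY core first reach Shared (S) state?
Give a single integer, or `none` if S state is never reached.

Answer: 5

Derivation:
Op 1: C1 write [C1 write: invalidate none -> C1=M] -> [I,M]
Op 2: C1 write [C1 write: already M (modified), no change] -> [I,M]
Op 3: C1 write [C1 write: already M (modified), no change] -> [I,M]
Op 4: C0 write [C0 write: invalidate ['C1=M'] -> C0=M] -> [M,I]
Op 5: C1 read [C1 read from I: others=['C0=M'] -> C1=S, others downsized to S] -> [S,S]
  -> First S state at op 5; remaining ops need not be traced.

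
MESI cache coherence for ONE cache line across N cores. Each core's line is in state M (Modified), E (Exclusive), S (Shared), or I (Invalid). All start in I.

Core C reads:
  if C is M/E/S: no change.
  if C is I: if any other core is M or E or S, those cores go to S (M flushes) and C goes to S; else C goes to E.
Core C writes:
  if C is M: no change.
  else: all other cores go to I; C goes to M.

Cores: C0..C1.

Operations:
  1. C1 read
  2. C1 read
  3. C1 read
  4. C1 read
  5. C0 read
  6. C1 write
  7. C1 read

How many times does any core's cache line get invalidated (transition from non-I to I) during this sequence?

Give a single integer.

Answer: 1

Derivation:
Op 1: C1 read [C1 read from I: no other sharers -> C1=E (exclusive)] -> [I,E] (invalidations this op: 0; running total: 0)
Op 2: C1 read [C1 read: already in E, no change] -> [I,E] (invalidations this op: 0; running total: 0)
Op 3: C1 read [C1 read: already in E, no change] -> [I,E] (invalidations this op: 0; running total: 0)
Op 4: C1 read [C1 read: already in E, no change] -> [I,E] (invalidations this op: 0; running total: 0)
Op 5: C0 read [C0 read from I: others=['C1=E'] -> C0=S, others downsized to S] -> [S,S] (invalidations this op: 0; running total: 0)
Op 6: C1 write [C1 write: invalidate ['C0=S'] -> C1=M] -> [I,M] (invalidations this op: 1; running total: 1)
Op 7: C1 read [C1 read: already in M, no change] -> [I,M] (invalidations this op: 0; running total: 1)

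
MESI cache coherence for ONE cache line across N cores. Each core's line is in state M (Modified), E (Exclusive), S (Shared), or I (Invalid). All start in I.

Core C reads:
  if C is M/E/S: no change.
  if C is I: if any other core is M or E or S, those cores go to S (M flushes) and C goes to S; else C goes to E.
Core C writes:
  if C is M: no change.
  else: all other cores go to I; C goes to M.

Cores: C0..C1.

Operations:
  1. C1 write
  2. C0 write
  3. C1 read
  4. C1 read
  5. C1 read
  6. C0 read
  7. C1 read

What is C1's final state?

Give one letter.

Op 1: C1 write [C1 write: invalidate none -> C1=M] -> [I,M]
Op 2: C0 write [C0 write: invalidate ['C1=M'] -> C0=M] -> [M,I]
Op 3: C1 read [C1 read from I: others=['C0=M'] -> C1=S, others downsized to S] -> [S,S]
Op 4: C1 read [C1 read: already in S, no change] -> [S,S]
Op 5: C1 read [C1 read: already in S, no change] -> [S,S]
Op 6: C0 read [C0 read: already in S, no change] -> [S,S]
Op 7: C1 read [C1 read: already in S, no change] -> [S,S]

Answer: S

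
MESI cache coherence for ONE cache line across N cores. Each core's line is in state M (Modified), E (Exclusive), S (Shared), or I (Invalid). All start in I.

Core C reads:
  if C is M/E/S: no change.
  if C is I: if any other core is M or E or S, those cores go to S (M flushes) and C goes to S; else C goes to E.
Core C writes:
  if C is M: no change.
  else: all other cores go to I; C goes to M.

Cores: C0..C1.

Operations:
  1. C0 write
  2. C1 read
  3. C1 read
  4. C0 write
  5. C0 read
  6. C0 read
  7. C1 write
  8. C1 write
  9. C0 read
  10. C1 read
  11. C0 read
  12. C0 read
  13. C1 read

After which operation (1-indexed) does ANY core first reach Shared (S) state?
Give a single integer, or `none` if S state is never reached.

Op 1: C0 write [C0 write: invalidate none -> C0=M] -> [M,I]
Op 2: C1 read [C1 read from I: others=['C0=M'] -> C1=S, others downsized to S] -> [S,S]
  -> First S state at op 2; remaining ops need not be traced.

Answer: 2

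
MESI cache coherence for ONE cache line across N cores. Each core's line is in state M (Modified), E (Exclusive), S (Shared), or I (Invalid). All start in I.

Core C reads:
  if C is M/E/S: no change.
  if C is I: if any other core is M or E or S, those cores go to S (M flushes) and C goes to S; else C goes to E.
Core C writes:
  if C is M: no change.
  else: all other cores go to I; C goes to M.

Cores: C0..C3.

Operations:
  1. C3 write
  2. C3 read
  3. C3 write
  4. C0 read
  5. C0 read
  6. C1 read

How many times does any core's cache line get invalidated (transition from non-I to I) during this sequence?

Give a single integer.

Op 1: C3 write [C3 write: invalidate none -> C3=M] -> [I,I,I,M] (invalidations this op: 0; running total: 0)
Op 2: C3 read [C3 read: already in M, no change] -> [I,I,I,M] (invalidations this op: 0; running total: 0)
Op 3: C3 write [C3 write: already M (modified), no change] -> [I,I,I,M] (invalidations this op: 0; running total: 0)
Op 4: C0 read [C0 read from I: others=['C3=M'] -> C0=S, others downsized to S] -> [S,I,I,S] (invalidations this op: 0; running total: 0)
Op 5: C0 read [C0 read: already in S, no change] -> [S,I,I,S] (invalidations this op: 0; running total: 0)
Op 6: C1 read [C1 read from I: others=['C0=S', 'C3=S'] -> C1=S, others downsized to S] -> [S,S,I,S] (invalidations this op: 0; running total: 0)

Answer: 0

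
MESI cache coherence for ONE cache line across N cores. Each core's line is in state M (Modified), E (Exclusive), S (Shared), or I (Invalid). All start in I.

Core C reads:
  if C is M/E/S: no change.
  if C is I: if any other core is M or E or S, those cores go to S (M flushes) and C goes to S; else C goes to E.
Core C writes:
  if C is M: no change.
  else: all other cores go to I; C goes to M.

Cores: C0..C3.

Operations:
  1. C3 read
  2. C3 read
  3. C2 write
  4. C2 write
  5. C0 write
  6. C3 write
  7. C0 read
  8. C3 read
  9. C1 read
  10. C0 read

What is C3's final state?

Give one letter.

Op 1: C3 read [C3 read from I: no other sharers -> C3=E (exclusive)] -> [I,I,I,E]
Op 2: C3 read [C3 read: already in E, no change] -> [I,I,I,E]
Op 3: C2 write [C2 write: invalidate ['C3=E'] -> C2=M] -> [I,I,M,I]
Op 4: C2 write [C2 write: already M (modified), no change] -> [I,I,M,I]
Op 5: C0 write [C0 write: invalidate ['C2=M'] -> C0=M] -> [M,I,I,I]
Op 6: C3 write [C3 write: invalidate ['C0=M'] -> C3=M] -> [I,I,I,M]
Op 7: C0 read [C0 read from I: others=['C3=M'] -> C0=S, others downsized to S] -> [S,I,I,S]
Op 8: C3 read [C3 read: already in S, no change] -> [S,I,I,S]
Op 9: C1 read [C1 read from I: others=['C0=S', 'C3=S'] -> C1=S, others downsized to S] -> [S,S,I,S]
Op 10: C0 read [C0 read: already in S, no change] -> [S,S,I,S]

Answer: S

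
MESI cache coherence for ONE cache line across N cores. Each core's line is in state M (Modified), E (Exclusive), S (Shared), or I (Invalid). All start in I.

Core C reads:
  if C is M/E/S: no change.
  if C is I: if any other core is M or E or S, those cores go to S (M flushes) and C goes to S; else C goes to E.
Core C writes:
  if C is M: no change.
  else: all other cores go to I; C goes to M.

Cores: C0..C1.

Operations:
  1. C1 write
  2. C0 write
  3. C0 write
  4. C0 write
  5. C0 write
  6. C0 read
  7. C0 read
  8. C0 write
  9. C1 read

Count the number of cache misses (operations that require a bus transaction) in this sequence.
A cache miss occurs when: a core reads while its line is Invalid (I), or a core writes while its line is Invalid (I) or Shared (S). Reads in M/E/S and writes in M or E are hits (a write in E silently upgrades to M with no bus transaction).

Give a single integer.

Answer: 3

Derivation:
Op 1: C1 write [C1 write: invalidate none -> C1=M] -> [I,M] [MISS #1: write from I]
Op 2: C0 write [C0 write: invalidate ['C1=M'] -> C0=M] -> [M,I] [MISS #2: write from I]
Op 3: C0 write [C0 write: already M (modified), no change] -> [M,I] [hit: write from M]
Op 4: C0 write [C0 write: already M (modified), no change] -> [M,I] [hit: write from M]
Op 5: C0 write [C0 write: already M (modified), no change] -> [M,I] [hit: write from M]
Op 6: C0 read [C0 read: already in M, no change] -> [M,I] [hit: read from M]
Op 7: C0 read [C0 read: already in M, no change] -> [M,I] [hit: read from M]
Op 8: C0 write [C0 write: already M (modified), no change] -> [M,I] [hit: write from M]
Op 9: C1 read [C1 read from I: others=['C0=M'] -> C1=S, others downsized to S] -> [S,S] [MISS #3: read from I]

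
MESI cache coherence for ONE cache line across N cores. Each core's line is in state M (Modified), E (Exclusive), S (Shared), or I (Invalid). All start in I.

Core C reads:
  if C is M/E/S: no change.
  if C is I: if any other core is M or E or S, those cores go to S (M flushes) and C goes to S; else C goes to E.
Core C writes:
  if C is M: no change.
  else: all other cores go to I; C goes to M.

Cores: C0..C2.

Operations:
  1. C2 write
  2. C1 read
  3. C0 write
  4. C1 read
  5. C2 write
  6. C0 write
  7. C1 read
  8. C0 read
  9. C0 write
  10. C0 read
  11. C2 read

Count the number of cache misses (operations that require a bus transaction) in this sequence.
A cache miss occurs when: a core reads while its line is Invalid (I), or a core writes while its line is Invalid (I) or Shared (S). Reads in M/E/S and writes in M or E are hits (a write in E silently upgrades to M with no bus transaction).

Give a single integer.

Answer: 9

Derivation:
Op 1: C2 write [C2 write: invalidate none -> C2=M] -> [I,I,M] [MISS #1: write from I]
Op 2: C1 read [C1 read from I: others=['C2=M'] -> C1=S, others downsized to S] -> [I,S,S] [MISS #2: read from I]
Op 3: C0 write [C0 write: invalidate ['C1=S', 'C2=S'] -> C0=M] -> [M,I,I] [MISS #3: write from I]
Op 4: C1 read [C1 read from I: others=['C0=M'] -> C1=S, others downsized to S] -> [S,S,I] [MISS #4: read from I]
Op 5: C2 write [C2 write: invalidate ['C0=S', 'C1=S'] -> C2=M] -> [I,I,M] [MISS #5: write from I]
Op 6: C0 write [C0 write: invalidate ['C2=M'] -> C0=M] -> [M,I,I] [MISS #6: write from I]
Op 7: C1 read [C1 read from I: others=['C0=M'] -> C1=S, others downsized to S] -> [S,S,I] [MISS #7: read from I]
Op 8: C0 read [C0 read: already in S, no change] -> [S,S,I] [hit: read from S]
Op 9: C0 write [C0 write: invalidate ['C1=S'] -> C0=M] -> [M,I,I] [MISS #8: write from S]
Op 10: C0 read [C0 read: already in M, no change] -> [M,I,I] [hit: read from M]
Op 11: C2 read [C2 read from I: others=['C0=M'] -> C2=S, others downsized to S] -> [S,I,S] [MISS #9: read from I]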